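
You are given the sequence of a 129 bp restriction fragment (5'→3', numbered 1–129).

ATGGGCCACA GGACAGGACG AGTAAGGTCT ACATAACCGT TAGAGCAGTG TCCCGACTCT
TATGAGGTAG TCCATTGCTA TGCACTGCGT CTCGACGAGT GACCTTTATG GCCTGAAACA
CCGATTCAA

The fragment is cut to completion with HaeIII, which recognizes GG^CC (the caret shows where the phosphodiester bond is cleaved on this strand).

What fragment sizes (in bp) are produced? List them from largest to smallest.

HaeIII sites (GGCC) start at positions 4, 110.
HaeIII cuts after base 2 of each site, so after positions 5, 111.
Linear molecule, 2 cuts → 3 fragments:
  1–5 → 5 bp
  6–111 → 106 bp
  112–129 → 18 bp
Sorted largest to smallest: 106, 18, 5 bp.

106, 18, 5 bp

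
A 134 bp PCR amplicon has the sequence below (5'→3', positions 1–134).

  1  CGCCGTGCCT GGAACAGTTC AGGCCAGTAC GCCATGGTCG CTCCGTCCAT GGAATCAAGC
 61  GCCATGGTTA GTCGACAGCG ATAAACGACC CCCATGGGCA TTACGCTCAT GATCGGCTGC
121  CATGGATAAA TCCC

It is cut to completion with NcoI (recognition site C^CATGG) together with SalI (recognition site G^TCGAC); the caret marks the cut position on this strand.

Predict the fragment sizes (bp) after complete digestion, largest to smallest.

32, 28, 21, 15, 15, 14, 9 bp

NcoI sites (CCATGG) start at positions 32, 47, 62, 92, 120.
NcoI cuts after the first base of each site, so after positions 32, 47, 62, 92, 120.
The SalI site (GTCGAC) starts at position 71.
SalI cuts after the first base of each site, so after position 71.
Combined cut positions: 32, 47, 62, 71, 92, 120.
Linear molecule, 6 cuts → 7 fragments:
  1–32 → 32 bp
  33–47 → 15 bp
  48–62 → 15 bp
  63–71 → 9 bp
  72–92 → 21 bp
  93–120 → 28 bp
  121–134 → 14 bp
Sorted largest to smallest: 32, 28, 21, 15, 15, 14, 9 bp.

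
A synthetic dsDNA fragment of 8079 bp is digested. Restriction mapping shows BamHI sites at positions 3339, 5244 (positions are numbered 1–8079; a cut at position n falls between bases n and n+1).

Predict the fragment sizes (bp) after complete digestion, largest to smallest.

Linear molecule, 2 cuts → 3 fragments:
  3339 − 0 = 3339 bp
  5244 − 3339 = 1905 bp
  8079 − 5244 = 2835 bp
Sorted largest to smallest: 3339, 2835, 1905 bp.

3339, 2835, 1905 bp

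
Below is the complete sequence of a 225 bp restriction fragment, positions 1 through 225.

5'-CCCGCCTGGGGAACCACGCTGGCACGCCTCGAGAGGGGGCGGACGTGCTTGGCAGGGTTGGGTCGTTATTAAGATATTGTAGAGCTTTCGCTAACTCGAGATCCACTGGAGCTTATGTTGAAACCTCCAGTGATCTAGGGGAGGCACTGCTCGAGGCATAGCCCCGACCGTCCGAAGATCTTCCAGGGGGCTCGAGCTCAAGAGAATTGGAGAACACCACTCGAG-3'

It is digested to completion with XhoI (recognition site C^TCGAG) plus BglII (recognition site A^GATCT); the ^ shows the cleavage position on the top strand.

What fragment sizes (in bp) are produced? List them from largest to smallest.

67, 55, 29, 28, 26, 15, 5 bp

XhoI sites (CTCGAG) start at positions 28, 95, 150, 191, 220.
XhoI cuts after the first base of each site, so after positions 28, 95, 150, 191, 220.
The BglII site (AGATCT) starts at position 176.
BglII cuts after the first base of each site, so after position 176.
Combined cut positions: 28, 95, 150, 176, 191, 220.
Linear molecule, 6 cuts → 7 fragments:
  1–28 → 28 bp
  29–95 → 67 bp
  96–150 → 55 bp
  151–176 → 26 bp
  177–191 → 15 bp
  192–220 → 29 bp
  221–225 → 5 bp
Sorted largest to smallest: 67, 55, 29, 28, 26, 15, 5 bp.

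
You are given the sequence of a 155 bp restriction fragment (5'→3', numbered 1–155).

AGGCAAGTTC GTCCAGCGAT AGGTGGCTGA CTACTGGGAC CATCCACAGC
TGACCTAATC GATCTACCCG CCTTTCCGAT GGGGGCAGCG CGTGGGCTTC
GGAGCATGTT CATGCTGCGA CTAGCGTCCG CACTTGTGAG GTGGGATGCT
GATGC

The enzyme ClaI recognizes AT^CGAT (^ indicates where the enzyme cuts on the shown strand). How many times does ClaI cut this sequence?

1

ATCGAT occurs starting at position 58.
ClaI cuts at 1 site.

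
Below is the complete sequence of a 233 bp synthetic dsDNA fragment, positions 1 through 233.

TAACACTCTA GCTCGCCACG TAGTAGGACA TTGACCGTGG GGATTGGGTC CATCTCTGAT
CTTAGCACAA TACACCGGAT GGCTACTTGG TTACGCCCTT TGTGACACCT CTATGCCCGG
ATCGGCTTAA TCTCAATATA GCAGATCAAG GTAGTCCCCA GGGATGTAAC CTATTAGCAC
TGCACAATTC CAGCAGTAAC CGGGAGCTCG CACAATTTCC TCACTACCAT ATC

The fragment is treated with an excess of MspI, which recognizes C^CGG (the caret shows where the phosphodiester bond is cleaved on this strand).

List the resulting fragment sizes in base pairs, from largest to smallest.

MspI sites (CCGG) start at positions 75, 117, 200.
MspI cuts after the first base of each site, so after positions 75, 117, 200.
Linear molecule, 3 cuts → 4 fragments:
  1–75 → 75 bp
  76–117 → 42 bp
  118–200 → 83 bp
  201–233 → 33 bp
Sorted largest to smallest: 83, 75, 42, 33 bp.

83, 75, 42, 33 bp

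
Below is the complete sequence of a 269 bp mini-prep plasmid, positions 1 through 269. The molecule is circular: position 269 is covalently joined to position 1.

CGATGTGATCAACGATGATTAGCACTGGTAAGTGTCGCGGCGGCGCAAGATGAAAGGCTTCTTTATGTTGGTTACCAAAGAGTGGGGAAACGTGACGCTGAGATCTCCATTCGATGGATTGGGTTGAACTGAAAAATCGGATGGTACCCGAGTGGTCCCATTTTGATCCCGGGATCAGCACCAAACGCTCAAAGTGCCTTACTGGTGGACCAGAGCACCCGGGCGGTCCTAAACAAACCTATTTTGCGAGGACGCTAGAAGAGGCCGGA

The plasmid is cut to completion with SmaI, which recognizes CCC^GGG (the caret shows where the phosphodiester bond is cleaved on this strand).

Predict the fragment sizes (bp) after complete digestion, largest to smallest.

219, 50 bp

SmaI sites (CCCGGG) start at positions 168, 218.
SmaI cuts after base 3 of each site, so after positions 170, 220.
Circular molecule, 2 cuts → 2 fragments:
  171–220 → 50 bp
  221–269 then 1–170 → 49 + 170 = 219 bp
Sorted largest to smallest: 219, 50 bp.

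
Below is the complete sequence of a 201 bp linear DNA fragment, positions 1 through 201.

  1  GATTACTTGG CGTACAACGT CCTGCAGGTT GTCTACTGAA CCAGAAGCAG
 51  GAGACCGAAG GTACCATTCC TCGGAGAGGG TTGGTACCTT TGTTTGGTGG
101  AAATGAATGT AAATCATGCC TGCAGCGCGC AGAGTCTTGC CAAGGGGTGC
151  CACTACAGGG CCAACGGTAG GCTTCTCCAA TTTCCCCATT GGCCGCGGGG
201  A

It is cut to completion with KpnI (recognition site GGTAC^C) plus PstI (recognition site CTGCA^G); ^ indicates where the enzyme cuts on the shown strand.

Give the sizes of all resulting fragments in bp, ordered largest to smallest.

77, 38, 37, 26, 23 bp

KpnI sites (GGTACC) start at positions 60, 83.
KpnI cuts after base 5 of each site (before the last base), so after positions 64, 87.
PstI sites (CTGCAG) start at positions 22, 120.
PstI cuts after base 5 of each site (before the last base), so after positions 26, 124.
Combined cut positions: 26, 64, 87, 124.
Linear molecule, 4 cuts → 5 fragments:
  1–26 → 26 bp
  27–64 → 38 bp
  65–87 → 23 bp
  88–124 → 37 bp
  125–201 → 77 bp
Sorted largest to smallest: 77, 38, 37, 26, 23 bp.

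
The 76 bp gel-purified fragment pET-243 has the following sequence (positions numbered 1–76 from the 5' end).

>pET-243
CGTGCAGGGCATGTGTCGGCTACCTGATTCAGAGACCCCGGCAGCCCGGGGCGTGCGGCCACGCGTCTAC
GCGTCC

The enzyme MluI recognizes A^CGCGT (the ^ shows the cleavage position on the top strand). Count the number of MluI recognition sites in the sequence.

ACGCGT occurs starting at positions 61, 69.
MluI cuts at 2 sites.

2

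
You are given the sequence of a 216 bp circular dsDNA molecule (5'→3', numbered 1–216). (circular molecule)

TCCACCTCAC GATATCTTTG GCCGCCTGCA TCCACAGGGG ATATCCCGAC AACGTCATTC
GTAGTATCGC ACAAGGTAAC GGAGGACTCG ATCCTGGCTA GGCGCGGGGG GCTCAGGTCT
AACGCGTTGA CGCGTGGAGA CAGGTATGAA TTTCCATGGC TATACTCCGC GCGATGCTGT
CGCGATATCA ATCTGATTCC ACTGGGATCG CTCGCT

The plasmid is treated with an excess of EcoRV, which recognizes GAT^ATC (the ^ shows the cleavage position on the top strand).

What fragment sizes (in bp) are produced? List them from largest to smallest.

144, 43, 29 bp

EcoRV sites (GATATC) start at positions 11, 40, 184.
EcoRV cuts after base 3 of each site, so after positions 13, 42, 186.
Circular molecule, 3 cuts → 3 fragments:
  14–42 → 29 bp
  43–186 → 144 bp
  187–216 then 1–13 → 30 + 13 = 43 bp
Sorted largest to smallest: 144, 43, 29 bp.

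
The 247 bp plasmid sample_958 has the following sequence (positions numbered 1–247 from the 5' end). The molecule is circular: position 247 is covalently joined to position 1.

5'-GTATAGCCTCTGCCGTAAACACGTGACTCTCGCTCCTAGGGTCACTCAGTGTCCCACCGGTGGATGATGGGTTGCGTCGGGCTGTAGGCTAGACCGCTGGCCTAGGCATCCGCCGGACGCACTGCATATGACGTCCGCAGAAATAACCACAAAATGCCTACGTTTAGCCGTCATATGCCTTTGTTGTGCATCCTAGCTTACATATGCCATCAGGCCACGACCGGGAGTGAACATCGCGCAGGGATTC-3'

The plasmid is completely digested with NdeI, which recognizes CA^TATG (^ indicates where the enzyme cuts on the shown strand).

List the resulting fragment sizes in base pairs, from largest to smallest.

NdeI sites (CATATG) start at positions 125, 172, 201.
NdeI cuts after base 2 of each site, so after positions 126, 173, 202.
Circular molecule, 3 cuts → 3 fragments:
  127–173 → 47 bp
  174–202 → 29 bp
  203–247 then 1–126 → 45 + 126 = 171 bp
Sorted largest to smallest: 171, 47, 29 bp.

171, 47, 29 bp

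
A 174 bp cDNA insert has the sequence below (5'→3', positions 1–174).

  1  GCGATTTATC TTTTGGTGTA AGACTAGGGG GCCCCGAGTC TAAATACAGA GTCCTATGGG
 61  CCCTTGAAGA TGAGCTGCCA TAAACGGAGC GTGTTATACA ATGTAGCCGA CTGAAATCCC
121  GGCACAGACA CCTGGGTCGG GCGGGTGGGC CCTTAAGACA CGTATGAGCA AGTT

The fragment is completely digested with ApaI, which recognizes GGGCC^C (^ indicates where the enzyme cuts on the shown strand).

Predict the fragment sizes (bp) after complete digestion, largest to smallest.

ApaI sites (GGGCCC) start at positions 29, 58, 147.
ApaI cuts after base 5 of each site (before the last base), so after positions 33, 62, 151.
Linear molecule, 3 cuts → 4 fragments:
  1–33 → 33 bp
  34–62 → 29 bp
  63–151 → 89 bp
  152–174 → 23 bp
Sorted largest to smallest: 89, 33, 29, 23 bp.

89, 33, 29, 23 bp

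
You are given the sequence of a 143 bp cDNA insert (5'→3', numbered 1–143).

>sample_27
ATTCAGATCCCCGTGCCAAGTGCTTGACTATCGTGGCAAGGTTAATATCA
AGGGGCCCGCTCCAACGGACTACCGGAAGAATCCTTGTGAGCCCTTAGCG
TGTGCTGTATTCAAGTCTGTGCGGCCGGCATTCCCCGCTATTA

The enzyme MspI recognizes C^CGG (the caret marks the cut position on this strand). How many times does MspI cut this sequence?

CCGG occurs starting at positions 73, 125.
MspI cuts at 2 sites.

2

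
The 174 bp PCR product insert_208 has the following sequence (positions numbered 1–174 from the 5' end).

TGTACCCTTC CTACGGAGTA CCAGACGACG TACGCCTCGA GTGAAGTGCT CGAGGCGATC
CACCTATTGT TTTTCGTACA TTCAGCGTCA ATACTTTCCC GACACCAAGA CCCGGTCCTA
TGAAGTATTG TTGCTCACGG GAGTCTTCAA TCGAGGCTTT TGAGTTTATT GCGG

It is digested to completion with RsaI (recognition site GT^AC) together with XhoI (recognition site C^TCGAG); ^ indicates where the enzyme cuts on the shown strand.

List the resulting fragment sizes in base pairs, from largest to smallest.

97, 28, 16, 13, 12, 5, 3 bp

RsaI sites (GTAC) start at positions 2, 18, 30, 76.
RsaI cuts after base 2 of each site, so after positions 3, 19, 31, 77.
XhoI sites (CTCGAG) start at positions 36, 49.
XhoI cuts after the first base of each site, so after positions 36, 49.
Combined cut positions: 3, 19, 31, 36, 49, 77.
Linear molecule, 6 cuts → 7 fragments:
  1–3 → 3 bp
  4–19 → 16 bp
  20–31 → 12 bp
  32–36 → 5 bp
  37–49 → 13 bp
  50–77 → 28 bp
  78–174 → 97 bp
Sorted largest to smallest: 97, 28, 16, 13, 12, 5, 3 bp.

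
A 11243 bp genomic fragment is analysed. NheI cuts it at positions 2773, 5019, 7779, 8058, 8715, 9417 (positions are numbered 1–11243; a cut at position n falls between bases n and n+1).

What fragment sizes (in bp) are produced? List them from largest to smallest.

Linear molecule, 6 cuts → 7 fragments:
  2773 − 0 = 2773 bp
  5019 − 2773 = 2246 bp
  7779 − 5019 = 2760 bp
  8058 − 7779 = 279 bp
  8715 − 8058 = 657 bp
  9417 − 8715 = 702 bp
  11243 − 9417 = 1826 bp
Sorted largest to smallest: 2773, 2760, 2246, 1826, 702, 657, 279 bp.

2773, 2760, 2246, 1826, 702, 657, 279 bp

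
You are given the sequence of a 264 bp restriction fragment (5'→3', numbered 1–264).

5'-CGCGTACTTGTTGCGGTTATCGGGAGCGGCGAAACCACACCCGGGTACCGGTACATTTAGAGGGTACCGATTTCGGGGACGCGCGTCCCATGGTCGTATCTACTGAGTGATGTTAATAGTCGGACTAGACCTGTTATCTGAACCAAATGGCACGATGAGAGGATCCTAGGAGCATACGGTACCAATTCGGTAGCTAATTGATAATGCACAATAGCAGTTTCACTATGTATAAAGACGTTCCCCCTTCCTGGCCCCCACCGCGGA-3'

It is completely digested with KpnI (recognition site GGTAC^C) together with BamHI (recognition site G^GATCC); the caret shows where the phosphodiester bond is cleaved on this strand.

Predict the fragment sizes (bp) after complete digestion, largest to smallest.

94, 82, 48, 21, 19 bp

KpnI sites (GGTACC) start at positions 44, 63, 178.
KpnI cuts after base 5 of each site (before the last base), so after positions 48, 67, 182.
The BamHI site (GGATCC) starts at position 161.
BamHI cuts after the first base of each site, so after position 161.
Combined cut positions: 48, 67, 161, 182.
Linear molecule, 4 cuts → 5 fragments:
  1–48 → 48 bp
  49–67 → 19 bp
  68–161 → 94 bp
  162–182 → 21 bp
  183–264 → 82 bp
Sorted largest to smallest: 94, 82, 48, 21, 19 bp.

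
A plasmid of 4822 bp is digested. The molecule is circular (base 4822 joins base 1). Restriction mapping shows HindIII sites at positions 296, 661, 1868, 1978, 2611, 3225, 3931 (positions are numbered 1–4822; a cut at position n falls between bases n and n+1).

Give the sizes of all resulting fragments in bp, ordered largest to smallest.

Circular molecule, 7 cuts → 7 fragments:
  661 − 296 = 365 bp
  1868 − 661 = 1207 bp
  1978 − 1868 = 110 bp
  2611 − 1978 = 633 bp
  3225 − 2611 = 614 bp
  3931 − 3225 = 706 bp
  wrap: 4822 − 3931 + 296 = 1187 bp
Sorted largest to smallest: 1207, 1187, 706, 633, 614, 365, 110 bp.

1207, 1187, 706, 633, 614, 365, 110 bp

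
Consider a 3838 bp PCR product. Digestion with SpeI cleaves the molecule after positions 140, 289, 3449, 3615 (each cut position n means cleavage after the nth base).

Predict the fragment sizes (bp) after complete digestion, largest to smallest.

Linear molecule, 4 cuts → 5 fragments:
  140 − 0 = 140 bp
  289 − 140 = 149 bp
  3449 − 289 = 3160 bp
  3615 − 3449 = 166 bp
  3838 − 3615 = 223 bp
Sorted largest to smallest: 3160, 223, 166, 149, 140 bp.

3160, 223, 166, 149, 140 bp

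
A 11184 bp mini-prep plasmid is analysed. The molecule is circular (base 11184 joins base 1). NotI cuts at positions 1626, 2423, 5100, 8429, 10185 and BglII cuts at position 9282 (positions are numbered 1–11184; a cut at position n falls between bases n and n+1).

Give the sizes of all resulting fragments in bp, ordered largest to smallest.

Combined cut positions (sorted): 1626, 2423, 5100, 8429, 9282, 10185.
Circular molecule, 6 cuts → 6 fragments:
  2423 − 1626 = 797 bp
  5100 − 2423 = 2677 bp
  8429 − 5100 = 3329 bp
  9282 − 8429 = 853 bp
  10185 − 9282 = 903 bp
  wrap: 11184 − 10185 + 1626 = 2625 bp
Sorted largest to smallest: 3329, 2677, 2625, 903, 853, 797 bp.

3329, 2677, 2625, 903, 853, 797 bp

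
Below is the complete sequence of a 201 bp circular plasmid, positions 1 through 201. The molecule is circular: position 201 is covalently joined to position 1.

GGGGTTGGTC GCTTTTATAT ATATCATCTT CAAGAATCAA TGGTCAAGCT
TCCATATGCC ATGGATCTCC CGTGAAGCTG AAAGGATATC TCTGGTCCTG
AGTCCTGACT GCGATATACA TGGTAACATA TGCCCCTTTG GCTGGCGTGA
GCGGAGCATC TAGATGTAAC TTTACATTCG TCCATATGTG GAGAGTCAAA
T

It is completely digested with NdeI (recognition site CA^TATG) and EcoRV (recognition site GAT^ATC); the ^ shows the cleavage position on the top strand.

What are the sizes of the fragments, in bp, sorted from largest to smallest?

71, 56, 41, 33 bp

NdeI sites (CATATG) start at positions 53, 127, 183.
NdeI cuts after base 2 of each site, so after positions 54, 128, 184.
The EcoRV site (GATATC) starts at position 85.
EcoRV cuts after base 3 of each site, so after position 87.
Combined cut positions: 54, 87, 128, 184.
Circular molecule, 4 cuts → 4 fragments:
  55–87 → 33 bp
  88–128 → 41 bp
  129–184 → 56 bp
  185–201 then 1–54 → 17 + 54 = 71 bp
Sorted largest to smallest: 71, 56, 41, 33 bp.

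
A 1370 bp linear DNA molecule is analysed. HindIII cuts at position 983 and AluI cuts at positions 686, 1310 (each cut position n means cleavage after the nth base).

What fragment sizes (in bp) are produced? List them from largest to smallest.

Combined cut positions (sorted): 686, 983, 1310.
Linear molecule, 3 cuts → 4 fragments:
  686 − 0 = 686 bp
  983 − 686 = 297 bp
  1310 − 983 = 327 bp
  1370 − 1310 = 60 bp
Sorted largest to smallest: 686, 327, 297, 60 bp.

686, 327, 297, 60 bp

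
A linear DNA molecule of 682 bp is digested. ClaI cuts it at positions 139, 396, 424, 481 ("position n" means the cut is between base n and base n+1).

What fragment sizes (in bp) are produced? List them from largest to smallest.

Linear molecule, 4 cuts → 5 fragments:
  139 − 0 = 139 bp
  396 − 139 = 257 bp
  424 − 396 = 28 bp
  481 − 424 = 57 bp
  682 − 481 = 201 bp
Sorted largest to smallest: 257, 201, 139, 57, 28 bp.

257, 201, 139, 57, 28 bp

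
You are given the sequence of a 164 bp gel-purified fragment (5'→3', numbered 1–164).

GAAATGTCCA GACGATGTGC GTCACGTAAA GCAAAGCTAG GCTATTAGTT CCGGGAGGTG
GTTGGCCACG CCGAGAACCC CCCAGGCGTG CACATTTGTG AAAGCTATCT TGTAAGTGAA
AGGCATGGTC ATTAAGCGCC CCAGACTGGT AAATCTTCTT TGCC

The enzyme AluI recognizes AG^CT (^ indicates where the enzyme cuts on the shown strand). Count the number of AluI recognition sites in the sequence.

AGCT occurs starting at positions 35, 103.
AluI cuts at 2 sites.

2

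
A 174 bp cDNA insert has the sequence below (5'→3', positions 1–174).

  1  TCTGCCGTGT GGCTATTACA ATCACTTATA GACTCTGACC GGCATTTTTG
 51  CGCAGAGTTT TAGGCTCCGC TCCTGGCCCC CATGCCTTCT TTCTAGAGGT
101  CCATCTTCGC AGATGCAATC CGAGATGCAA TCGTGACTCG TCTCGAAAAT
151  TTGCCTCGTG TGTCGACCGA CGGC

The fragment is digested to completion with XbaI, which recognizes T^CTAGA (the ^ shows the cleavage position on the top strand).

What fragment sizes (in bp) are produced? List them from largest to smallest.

92, 82 bp

The XbaI site (TCTAGA) starts at position 92.
XbaI cuts after the first base of each site, so after position 92.
Linear molecule, 1 cut → 2 fragments:
  1–92 → 92 bp
  93–174 → 82 bp
Sorted largest to smallest: 92, 82 bp.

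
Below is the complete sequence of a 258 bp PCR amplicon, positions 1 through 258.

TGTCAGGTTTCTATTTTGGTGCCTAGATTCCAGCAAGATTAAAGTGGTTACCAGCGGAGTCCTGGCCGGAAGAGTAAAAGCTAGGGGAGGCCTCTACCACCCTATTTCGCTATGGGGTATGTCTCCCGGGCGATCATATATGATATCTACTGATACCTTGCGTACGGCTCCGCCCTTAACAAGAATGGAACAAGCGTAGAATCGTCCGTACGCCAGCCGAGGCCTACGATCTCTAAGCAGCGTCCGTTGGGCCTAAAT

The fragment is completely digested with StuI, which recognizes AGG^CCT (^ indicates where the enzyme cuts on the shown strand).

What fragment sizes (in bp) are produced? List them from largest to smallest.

132, 90, 36 bp

StuI sites (AGGCCT) start at positions 88, 220.
StuI cuts after base 3 of each site, so after positions 90, 222.
Linear molecule, 2 cuts → 3 fragments:
  1–90 → 90 bp
  91–222 → 132 bp
  223–258 → 36 bp
Sorted largest to smallest: 132, 90, 36 bp.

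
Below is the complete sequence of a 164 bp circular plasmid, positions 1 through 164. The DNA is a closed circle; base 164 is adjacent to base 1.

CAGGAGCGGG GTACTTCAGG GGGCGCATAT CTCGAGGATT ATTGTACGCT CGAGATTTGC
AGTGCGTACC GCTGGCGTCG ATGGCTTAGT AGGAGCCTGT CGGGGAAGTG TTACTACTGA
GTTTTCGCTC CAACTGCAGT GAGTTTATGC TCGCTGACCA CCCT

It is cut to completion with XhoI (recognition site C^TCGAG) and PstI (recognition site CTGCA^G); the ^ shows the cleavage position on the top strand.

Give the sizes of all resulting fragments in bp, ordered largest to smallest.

XhoI sites (CTCGAG) start at positions 31, 49.
XhoI cuts after the first base of each site, so after positions 31, 49.
The PstI site (CTGCAG) starts at position 134.
PstI cuts after base 5 of each site (before the last base), so after position 138.
Combined cut positions: 31, 49, 138.
Circular molecule, 3 cuts → 3 fragments:
  32–49 → 18 bp
  50–138 → 89 bp
  139–164 then 1–31 → 26 + 31 = 57 bp
Sorted largest to smallest: 89, 57, 18 bp.

89, 57, 18 bp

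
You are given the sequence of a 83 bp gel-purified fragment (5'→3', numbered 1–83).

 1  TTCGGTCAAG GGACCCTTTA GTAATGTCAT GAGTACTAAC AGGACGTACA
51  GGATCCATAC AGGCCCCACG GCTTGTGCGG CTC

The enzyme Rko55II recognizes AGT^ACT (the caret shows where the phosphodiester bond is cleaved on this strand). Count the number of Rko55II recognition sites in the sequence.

AGTACT occurs starting at position 32.
Rko55II cuts at 1 site.

1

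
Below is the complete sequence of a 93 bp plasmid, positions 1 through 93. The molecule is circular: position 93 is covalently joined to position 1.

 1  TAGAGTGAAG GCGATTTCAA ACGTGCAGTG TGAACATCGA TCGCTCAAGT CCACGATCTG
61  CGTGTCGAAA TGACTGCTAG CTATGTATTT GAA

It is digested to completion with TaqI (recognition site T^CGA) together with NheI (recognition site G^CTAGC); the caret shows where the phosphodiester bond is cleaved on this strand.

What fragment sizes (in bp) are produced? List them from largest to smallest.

TaqI sites (TCGA) start at positions 37, 65.
TaqI cuts after the first base of each site, so after positions 37, 65.
The NheI site (GCTAGC) starts at position 76.
NheI cuts after the first base of each site, so after position 76.
Combined cut positions: 37, 65, 76.
Circular molecule, 3 cuts → 3 fragments:
  38–65 → 28 bp
  66–76 → 11 bp
  77–93 then 1–37 → 17 + 37 = 54 bp
Sorted largest to smallest: 54, 28, 11 bp.

54, 28, 11 bp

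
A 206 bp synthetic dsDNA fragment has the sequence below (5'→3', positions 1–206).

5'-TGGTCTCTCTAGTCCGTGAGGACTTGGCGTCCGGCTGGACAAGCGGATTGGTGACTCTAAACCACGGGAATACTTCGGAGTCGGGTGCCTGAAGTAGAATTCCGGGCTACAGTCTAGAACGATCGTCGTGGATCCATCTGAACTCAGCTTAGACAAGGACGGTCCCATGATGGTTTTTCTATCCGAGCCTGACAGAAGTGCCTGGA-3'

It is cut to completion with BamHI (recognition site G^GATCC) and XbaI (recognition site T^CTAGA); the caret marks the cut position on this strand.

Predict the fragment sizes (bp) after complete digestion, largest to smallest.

The BamHI site (GGATCC) starts at position 130.
BamHI cuts after the first base of each site, so after position 130.
The XbaI site (TCTAGA) starts at position 113.
XbaI cuts after the first base of each site, so after position 113.
Combined cut positions: 113, 130.
Linear molecule, 2 cuts → 3 fragments:
  1–113 → 113 bp
  114–130 → 17 bp
  131–206 → 76 bp
Sorted largest to smallest: 113, 76, 17 bp.

113, 76, 17 bp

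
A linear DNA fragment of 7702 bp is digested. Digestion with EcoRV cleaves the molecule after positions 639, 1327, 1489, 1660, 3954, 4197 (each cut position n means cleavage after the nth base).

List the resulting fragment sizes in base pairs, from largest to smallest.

Linear molecule, 6 cuts → 7 fragments:
  639 − 0 = 639 bp
  1327 − 639 = 688 bp
  1489 − 1327 = 162 bp
  1660 − 1489 = 171 bp
  3954 − 1660 = 2294 bp
  4197 − 3954 = 243 bp
  7702 − 4197 = 3505 bp
Sorted largest to smallest: 3505, 2294, 688, 639, 243, 171, 162 bp.

3505, 2294, 688, 639, 243, 171, 162 bp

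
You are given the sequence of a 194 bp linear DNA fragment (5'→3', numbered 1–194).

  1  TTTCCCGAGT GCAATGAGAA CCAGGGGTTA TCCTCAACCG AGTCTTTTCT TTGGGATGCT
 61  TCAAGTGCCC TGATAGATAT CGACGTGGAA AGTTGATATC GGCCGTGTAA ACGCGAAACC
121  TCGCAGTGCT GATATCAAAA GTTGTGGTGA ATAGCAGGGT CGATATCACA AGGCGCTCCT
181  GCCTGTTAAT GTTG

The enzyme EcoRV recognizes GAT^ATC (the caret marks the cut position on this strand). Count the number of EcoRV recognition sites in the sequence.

GATATC occurs starting at positions 76, 95, 131, 162.
EcoRV cuts at 4 sites.

4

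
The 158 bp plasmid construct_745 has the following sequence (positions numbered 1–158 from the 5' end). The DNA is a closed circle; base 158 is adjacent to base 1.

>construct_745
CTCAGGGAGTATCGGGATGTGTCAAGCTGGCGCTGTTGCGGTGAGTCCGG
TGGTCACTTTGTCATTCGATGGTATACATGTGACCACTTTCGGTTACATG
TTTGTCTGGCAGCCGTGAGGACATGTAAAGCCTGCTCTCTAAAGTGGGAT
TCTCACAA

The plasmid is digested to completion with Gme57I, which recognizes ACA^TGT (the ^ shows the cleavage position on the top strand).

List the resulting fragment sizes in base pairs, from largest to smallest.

Gme57I sites (ACATGT) start at positions 76, 96, 121.
Gme57I cuts after base 3 of each site, so after positions 78, 98, 123.
Circular molecule, 3 cuts → 3 fragments:
  79–98 → 20 bp
  99–123 → 25 bp
  124–158 then 1–78 → 35 + 78 = 113 bp
Sorted largest to smallest: 113, 25, 20 bp.

113, 25, 20 bp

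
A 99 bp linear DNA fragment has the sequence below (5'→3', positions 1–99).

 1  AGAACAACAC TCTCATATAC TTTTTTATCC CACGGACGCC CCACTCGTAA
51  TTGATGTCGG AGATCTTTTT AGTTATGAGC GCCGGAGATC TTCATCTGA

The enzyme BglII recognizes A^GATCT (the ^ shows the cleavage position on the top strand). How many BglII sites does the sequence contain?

2

AGATCT occurs starting at positions 61, 86.
BglII cuts at 2 sites.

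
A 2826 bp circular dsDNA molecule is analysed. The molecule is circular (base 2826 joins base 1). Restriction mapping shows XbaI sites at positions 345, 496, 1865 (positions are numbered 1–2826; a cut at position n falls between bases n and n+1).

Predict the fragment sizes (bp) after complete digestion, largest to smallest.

Circular molecule, 3 cuts → 3 fragments:
  496 − 345 = 151 bp
  1865 − 496 = 1369 bp
  wrap: 2826 − 1865 + 345 = 1306 bp
Sorted largest to smallest: 1369, 1306, 151 bp.

1369, 1306, 151 bp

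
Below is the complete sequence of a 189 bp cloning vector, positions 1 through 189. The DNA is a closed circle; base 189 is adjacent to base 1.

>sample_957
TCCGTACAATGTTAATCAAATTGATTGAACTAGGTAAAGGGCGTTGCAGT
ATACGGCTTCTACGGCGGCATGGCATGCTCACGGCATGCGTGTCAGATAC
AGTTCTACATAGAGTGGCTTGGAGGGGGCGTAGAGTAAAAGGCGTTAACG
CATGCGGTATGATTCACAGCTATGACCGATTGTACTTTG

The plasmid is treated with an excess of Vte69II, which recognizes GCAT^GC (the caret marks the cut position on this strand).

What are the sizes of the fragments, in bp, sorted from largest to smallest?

112, 66, 11 bp

Vte69II sites (GCATGC) start at positions 73, 84, 150.
Vte69II cuts after base 4 of each site, so after positions 76, 87, 153.
Circular molecule, 3 cuts → 3 fragments:
  77–87 → 11 bp
  88–153 → 66 bp
  154–189 then 1–76 → 36 + 76 = 112 bp
Sorted largest to smallest: 112, 66, 11 bp.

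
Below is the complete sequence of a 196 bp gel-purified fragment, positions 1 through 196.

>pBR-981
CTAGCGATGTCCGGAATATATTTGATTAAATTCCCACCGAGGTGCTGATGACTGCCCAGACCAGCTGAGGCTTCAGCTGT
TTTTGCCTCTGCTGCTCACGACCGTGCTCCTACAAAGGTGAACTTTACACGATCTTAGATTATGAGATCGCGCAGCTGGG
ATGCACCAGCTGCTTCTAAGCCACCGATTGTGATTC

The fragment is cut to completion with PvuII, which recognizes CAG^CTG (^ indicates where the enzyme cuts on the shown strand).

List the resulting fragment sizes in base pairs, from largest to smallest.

PvuII sites (CAGCTG) start at positions 62, 74, 153, 167.
PvuII cuts after base 3 of each site, so after positions 64, 76, 155, 169.
Linear molecule, 4 cuts → 5 fragments:
  1–64 → 64 bp
  65–76 → 12 bp
  77–155 → 79 bp
  156–169 → 14 bp
  170–196 → 27 bp
Sorted largest to smallest: 79, 64, 27, 14, 12 bp.

79, 64, 27, 14, 12 bp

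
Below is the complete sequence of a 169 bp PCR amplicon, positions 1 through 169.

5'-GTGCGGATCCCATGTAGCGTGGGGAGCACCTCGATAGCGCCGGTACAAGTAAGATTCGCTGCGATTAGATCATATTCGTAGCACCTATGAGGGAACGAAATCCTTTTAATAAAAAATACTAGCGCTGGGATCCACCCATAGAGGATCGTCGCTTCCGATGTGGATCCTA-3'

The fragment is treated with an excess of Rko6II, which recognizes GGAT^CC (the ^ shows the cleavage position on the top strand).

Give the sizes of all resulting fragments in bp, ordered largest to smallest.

123, 34, 8, 4 bp

Rko6II sites (GGATCC) start at positions 5, 128, 162.
Rko6II cuts after base 4 of each site, so after positions 8, 131, 165.
Linear molecule, 3 cuts → 4 fragments:
  1–8 → 8 bp
  9–131 → 123 bp
  132–165 → 34 bp
  166–169 → 4 bp
Sorted largest to smallest: 123, 34, 8, 4 bp.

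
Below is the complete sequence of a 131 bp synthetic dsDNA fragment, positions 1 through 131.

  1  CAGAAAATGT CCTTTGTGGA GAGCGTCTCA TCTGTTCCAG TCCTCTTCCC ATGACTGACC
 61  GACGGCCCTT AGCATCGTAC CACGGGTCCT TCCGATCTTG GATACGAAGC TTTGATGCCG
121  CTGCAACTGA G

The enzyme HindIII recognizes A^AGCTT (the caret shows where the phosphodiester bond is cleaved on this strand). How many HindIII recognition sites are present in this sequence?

1

AAGCTT occurs starting at position 107.
HindIII cuts at 1 site.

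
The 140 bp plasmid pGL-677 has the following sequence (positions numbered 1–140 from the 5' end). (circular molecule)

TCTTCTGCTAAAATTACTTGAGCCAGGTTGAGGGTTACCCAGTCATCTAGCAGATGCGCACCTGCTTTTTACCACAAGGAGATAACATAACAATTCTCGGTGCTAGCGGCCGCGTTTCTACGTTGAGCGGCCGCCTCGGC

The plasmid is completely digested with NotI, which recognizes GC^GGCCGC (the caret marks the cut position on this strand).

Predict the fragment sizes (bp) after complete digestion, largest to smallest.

NotI sites (GCGGCCGC) start at positions 106, 127.
NotI cuts after base 2 of each site, so after positions 107, 128.
Circular molecule, 2 cuts → 2 fragments:
  108–128 → 21 bp
  129–140 then 1–107 → 12 + 107 = 119 bp
Sorted largest to smallest: 119, 21 bp.

119, 21 bp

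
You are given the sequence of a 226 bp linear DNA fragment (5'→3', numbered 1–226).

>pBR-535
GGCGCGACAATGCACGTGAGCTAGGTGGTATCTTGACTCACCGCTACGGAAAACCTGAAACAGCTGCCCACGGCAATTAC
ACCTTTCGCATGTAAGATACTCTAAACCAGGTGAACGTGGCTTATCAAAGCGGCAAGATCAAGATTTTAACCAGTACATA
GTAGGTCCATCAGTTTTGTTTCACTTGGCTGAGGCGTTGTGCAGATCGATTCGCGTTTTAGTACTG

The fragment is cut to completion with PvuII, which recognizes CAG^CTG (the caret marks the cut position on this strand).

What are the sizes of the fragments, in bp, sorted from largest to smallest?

The PvuII site (CAGCTG) starts at position 61.
PvuII cuts after base 3 of each site, so after position 63.
Linear molecule, 1 cut → 2 fragments:
  1–63 → 63 bp
  64–226 → 163 bp
Sorted largest to smallest: 163, 63 bp.

163, 63 bp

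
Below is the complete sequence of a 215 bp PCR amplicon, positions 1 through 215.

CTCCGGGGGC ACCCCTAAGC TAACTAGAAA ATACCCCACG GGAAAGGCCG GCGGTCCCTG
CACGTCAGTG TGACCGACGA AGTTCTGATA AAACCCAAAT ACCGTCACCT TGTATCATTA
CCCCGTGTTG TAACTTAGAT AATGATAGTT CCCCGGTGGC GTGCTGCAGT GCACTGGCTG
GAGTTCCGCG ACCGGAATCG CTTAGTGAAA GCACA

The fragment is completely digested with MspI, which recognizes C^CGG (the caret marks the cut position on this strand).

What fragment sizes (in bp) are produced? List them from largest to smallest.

105, 45, 39, 23, 3 bp

MspI sites (CCGG) start at positions 3, 48, 153, 192.
MspI cuts after the first base of each site, so after positions 3, 48, 153, 192.
Linear molecule, 4 cuts → 5 fragments:
  1–3 → 3 bp
  4–48 → 45 bp
  49–153 → 105 bp
  154–192 → 39 bp
  193–215 → 23 bp
Sorted largest to smallest: 105, 45, 39, 23, 3 bp.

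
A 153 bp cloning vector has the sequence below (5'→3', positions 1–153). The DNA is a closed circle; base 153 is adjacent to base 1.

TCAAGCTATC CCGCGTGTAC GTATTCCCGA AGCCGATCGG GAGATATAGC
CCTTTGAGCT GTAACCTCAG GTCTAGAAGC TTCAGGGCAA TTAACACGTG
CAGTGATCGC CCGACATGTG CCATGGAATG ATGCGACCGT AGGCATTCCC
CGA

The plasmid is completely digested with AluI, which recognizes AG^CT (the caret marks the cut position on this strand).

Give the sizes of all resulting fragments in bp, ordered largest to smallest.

79, 53, 21 bp

AluI sites (AGCT) start at positions 4, 57, 78.
AluI cuts after base 2 of each site, so after positions 5, 58, 79.
Circular molecule, 3 cuts → 3 fragments:
  6–58 → 53 bp
  59–79 → 21 bp
  80–153 then 1–5 → 74 + 5 = 79 bp
Sorted largest to smallest: 79, 53, 21 bp.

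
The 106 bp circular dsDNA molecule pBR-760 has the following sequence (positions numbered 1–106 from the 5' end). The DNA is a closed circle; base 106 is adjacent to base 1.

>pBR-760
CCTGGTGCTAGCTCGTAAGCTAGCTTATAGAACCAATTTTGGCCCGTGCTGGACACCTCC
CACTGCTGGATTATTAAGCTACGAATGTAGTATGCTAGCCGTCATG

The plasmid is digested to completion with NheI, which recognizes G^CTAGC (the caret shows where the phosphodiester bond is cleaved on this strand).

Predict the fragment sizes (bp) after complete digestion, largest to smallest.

75, 19, 12 bp

NheI sites (GCTAGC) start at positions 7, 19, 94.
NheI cuts after the first base of each site, so after positions 7, 19, 94.
Circular molecule, 3 cuts → 3 fragments:
  8–19 → 12 bp
  20–94 → 75 bp
  95–106 then 1–7 → 12 + 7 = 19 bp
Sorted largest to smallest: 75, 19, 12 bp.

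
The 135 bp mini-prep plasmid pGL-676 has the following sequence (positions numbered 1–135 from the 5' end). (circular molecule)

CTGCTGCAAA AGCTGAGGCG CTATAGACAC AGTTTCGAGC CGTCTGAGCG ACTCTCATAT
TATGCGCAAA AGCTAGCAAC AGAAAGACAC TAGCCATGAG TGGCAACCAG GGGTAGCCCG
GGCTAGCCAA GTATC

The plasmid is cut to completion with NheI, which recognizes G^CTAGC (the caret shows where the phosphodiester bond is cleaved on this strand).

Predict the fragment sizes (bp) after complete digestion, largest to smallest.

85, 50 bp

NheI sites (GCTAGC) start at positions 72, 122.
NheI cuts after the first base of each site, so after positions 72, 122.
Circular molecule, 2 cuts → 2 fragments:
  73–122 → 50 bp
  123–135 then 1–72 → 13 + 72 = 85 bp
Sorted largest to smallest: 85, 50 bp.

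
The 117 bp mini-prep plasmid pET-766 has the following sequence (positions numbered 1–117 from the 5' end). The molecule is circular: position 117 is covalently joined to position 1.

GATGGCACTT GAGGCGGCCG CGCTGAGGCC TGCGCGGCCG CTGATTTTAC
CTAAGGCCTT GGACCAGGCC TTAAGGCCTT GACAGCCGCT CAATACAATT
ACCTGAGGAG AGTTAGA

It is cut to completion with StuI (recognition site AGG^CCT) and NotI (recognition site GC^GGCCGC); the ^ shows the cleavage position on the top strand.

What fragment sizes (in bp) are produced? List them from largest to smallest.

StuI sites (AGGCCT) start at positions 26, 54, 66, 74.
StuI cuts after base 3 of each site, so after positions 28, 56, 68, 76.
NotI sites (GCGGCCGC) start at positions 14, 34.
NotI cuts after base 2 of each site, so after positions 15, 35.
Combined cut positions: 15, 28, 35, 56, 68, 76.
Circular molecule, 6 cuts → 6 fragments:
  16–28 → 13 bp
  29–35 → 7 bp
  36–56 → 21 bp
  57–68 → 12 bp
  69–76 → 8 bp
  77–117 then 1–15 → 41 + 15 = 56 bp
Sorted largest to smallest: 56, 21, 13, 12, 8, 7 bp.

56, 21, 13, 12, 8, 7 bp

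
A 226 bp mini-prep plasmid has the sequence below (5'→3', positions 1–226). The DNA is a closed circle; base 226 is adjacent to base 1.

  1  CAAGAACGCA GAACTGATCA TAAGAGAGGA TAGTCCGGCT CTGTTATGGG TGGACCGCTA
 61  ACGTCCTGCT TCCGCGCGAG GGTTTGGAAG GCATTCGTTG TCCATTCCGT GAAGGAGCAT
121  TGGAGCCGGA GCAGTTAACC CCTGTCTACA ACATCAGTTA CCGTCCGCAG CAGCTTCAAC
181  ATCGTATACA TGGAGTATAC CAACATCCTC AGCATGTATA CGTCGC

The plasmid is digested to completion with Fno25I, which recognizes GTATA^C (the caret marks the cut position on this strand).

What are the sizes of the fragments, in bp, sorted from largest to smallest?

Fno25I sites (GTATAC) start at positions 184, 195, 216.
Fno25I cuts after base 5 of each site (before the last base), so after positions 188, 199, 220.
Circular molecule, 3 cuts → 3 fragments:
  189–199 → 11 bp
  200–220 → 21 bp
  221–226 then 1–188 → 6 + 188 = 194 bp
Sorted largest to smallest: 194, 21, 11 bp.

194, 21, 11 bp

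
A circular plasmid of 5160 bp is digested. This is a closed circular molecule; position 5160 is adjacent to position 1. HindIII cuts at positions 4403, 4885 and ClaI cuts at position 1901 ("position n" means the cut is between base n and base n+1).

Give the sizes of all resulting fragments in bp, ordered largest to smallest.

Combined cut positions (sorted): 1901, 4403, 4885.
Circular molecule, 3 cuts → 3 fragments:
  4403 − 1901 = 2502 bp
  4885 − 4403 = 482 bp
  wrap: 5160 − 4885 + 1901 = 2176 bp
Sorted largest to smallest: 2502, 2176, 482 bp.

2502, 2176, 482 bp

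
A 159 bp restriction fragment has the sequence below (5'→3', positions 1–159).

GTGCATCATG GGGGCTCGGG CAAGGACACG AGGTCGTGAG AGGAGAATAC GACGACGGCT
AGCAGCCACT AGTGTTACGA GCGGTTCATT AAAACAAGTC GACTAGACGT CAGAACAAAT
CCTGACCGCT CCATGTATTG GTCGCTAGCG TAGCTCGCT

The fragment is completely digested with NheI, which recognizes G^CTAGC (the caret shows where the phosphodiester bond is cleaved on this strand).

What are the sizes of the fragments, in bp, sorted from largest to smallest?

86, 58, 15 bp

NheI sites (GCTAGC) start at positions 58, 144.
NheI cuts after the first base of each site, so after positions 58, 144.
Linear molecule, 2 cuts → 3 fragments:
  1–58 → 58 bp
  59–144 → 86 bp
  145–159 → 15 bp
Sorted largest to smallest: 86, 58, 15 bp.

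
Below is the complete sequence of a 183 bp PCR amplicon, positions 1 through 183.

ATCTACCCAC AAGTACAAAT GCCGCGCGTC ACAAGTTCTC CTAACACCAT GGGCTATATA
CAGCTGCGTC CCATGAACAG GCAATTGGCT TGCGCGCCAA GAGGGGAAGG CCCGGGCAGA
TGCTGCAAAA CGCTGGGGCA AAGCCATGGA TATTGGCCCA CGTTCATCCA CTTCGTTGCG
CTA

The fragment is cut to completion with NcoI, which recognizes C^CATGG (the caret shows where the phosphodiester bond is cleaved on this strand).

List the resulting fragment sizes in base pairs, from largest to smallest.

NcoI sites (CCATGG) start at positions 47, 144.
NcoI cuts after the first base of each site, so after positions 47, 144.
Linear molecule, 2 cuts → 3 fragments:
  1–47 → 47 bp
  48–144 → 97 bp
  145–183 → 39 bp
Sorted largest to smallest: 97, 47, 39 bp.

97, 47, 39 bp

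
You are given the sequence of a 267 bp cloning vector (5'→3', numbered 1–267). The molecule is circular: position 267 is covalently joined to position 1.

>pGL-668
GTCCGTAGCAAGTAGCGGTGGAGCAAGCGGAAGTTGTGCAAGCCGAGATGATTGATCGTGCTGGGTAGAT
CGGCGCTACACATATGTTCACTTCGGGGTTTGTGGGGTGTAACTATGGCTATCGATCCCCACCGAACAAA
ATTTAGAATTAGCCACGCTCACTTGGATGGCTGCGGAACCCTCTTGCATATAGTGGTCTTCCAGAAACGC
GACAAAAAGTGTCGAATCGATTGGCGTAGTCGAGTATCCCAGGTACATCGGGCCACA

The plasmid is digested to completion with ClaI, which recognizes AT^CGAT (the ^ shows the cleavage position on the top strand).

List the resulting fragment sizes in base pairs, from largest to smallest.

162, 105 bp

ClaI sites (ATCGAT) start at positions 121, 226.
ClaI cuts after base 2 of each site, so after positions 122, 227.
Circular molecule, 2 cuts → 2 fragments:
  123–227 → 105 bp
  228–267 then 1–122 → 40 + 122 = 162 bp
Sorted largest to smallest: 162, 105 bp.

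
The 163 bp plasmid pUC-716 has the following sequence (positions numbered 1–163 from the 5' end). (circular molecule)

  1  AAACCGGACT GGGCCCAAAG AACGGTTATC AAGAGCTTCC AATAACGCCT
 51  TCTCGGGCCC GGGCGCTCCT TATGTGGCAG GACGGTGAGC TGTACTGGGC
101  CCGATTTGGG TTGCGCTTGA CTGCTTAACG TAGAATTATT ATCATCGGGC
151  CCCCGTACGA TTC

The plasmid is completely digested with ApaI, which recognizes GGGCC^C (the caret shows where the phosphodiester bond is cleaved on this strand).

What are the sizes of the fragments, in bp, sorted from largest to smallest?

50, 44, 42, 27 bp

ApaI sites (GGGCCC) start at positions 11, 55, 97, 147.
ApaI cuts after base 5 of each site (before the last base), so after positions 15, 59, 101, 151.
Circular molecule, 4 cuts → 4 fragments:
  16–59 → 44 bp
  60–101 → 42 bp
  102–151 → 50 bp
  152–163 then 1–15 → 12 + 15 = 27 bp
Sorted largest to smallest: 50, 44, 42, 27 bp.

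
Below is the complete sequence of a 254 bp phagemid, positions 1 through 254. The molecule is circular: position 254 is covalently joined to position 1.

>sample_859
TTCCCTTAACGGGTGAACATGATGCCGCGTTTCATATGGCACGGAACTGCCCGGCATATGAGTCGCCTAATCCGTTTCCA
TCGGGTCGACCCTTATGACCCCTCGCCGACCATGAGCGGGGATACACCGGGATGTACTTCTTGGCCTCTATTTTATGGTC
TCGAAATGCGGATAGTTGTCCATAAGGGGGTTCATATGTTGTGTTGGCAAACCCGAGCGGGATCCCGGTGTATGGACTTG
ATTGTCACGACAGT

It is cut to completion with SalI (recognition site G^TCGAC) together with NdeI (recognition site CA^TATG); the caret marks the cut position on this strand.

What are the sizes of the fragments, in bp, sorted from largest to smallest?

109, 94, 29, 22 bp

The SalI site (GTCGAC) starts at position 85.
SalI cuts after the first base of each site, so after position 85.
NdeI sites (CATATG) start at positions 33, 55, 193.
NdeI cuts after base 2 of each site, so after positions 34, 56, 194.
Combined cut positions: 34, 56, 85, 194.
Circular molecule, 4 cuts → 4 fragments:
  35–56 → 22 bp
  57–85 → 29 bp
  86–194 → 109 bp
  195–254 then 1–34 → 60 + 34 = 94 bp
Sorted largest to smallest: 109, 94, 29, 22 bp.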